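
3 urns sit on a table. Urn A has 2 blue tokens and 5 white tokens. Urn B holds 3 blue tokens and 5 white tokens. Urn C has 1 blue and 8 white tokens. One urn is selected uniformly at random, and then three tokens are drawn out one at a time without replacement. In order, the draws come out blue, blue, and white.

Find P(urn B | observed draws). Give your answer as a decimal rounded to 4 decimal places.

0.6522

The likelihood of the observed sequence under each hypothesis: P(data | urn A) = (2/7)(1/6)(5/5) = 1/21; P(data | urn B) = (3/8)(2/7)(5/6) = 5/56; P(data | urn C) = (1/9)(0/8) = 0.
The prior-weighted likelihoods are 1/3 · 1/21 = 1/63, 1/3 · 5/56 = 5/168, 1/3 · 0 = 0; these sum to 23/504.
Hence P(urn B | data) = (5/168) / (23/504) = 15/23.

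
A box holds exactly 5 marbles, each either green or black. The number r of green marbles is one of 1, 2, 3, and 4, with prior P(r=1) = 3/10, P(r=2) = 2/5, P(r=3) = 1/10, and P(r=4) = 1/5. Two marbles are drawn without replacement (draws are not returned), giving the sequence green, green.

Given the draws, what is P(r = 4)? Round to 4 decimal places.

0.6316

The likelihood of the observed sequence under each hypothesis: P(data | r = 1) = (1/5)(0/4) = 0; P(data | r = 2) = (2/5)(1/4) = 1/10; P(data | r = 3) = (3/5)(2/4) = 3/10; P(data | r = 4) = (4/5)(3/4) = 3/5.
Multiplying each by its prior: 3/10 · 0 = 0, 2/5 · 1/10 = 1/25, 1/10 · 3/10 = 3/100, 1/5 · 3/5 = 3/25; these sum to 19/100.
By Bayes' rule, P(r = 4 | data) = (3/25) / (19/100) = 12/19.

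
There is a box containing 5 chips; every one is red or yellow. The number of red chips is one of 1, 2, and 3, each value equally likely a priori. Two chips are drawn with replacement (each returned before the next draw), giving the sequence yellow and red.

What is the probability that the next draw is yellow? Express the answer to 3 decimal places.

0.575

Compute the likelihood of the observed sequence for each case: P(data | r = 1) = (4/5)(1/5) = 4/25; P(data | r = 2) = (3/5)(2/5) = 6/25; P(data | r = 3) = (2/5)(3/5) = 6/25.
Weighting by the prior gives 1/3 · 4/25 = 4/75, 1/3 · 6/25 = 2/25, 1/3 · 6/25 = 2/25; summing to 16/75.
The posterior is then P(r = 1 | data) = 1/4, P(r = 2 | data) = 3/8, P(r = 3 | data) = 3/8.
The predictive probability is P(yellow next | data) = (4/5)(1/4) + (3/5)(3/8) + (2/5)(3/8) = 23/40.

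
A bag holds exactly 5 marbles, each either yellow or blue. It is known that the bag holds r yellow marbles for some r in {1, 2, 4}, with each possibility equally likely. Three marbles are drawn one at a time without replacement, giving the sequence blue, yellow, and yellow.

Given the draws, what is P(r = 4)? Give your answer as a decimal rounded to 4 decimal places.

0.6667

For each hypothesis, P(data | H) works out to: P(data | r = 1) = (4/5)(1/4)(0/3) = 0; P(data | r = 2) = (3/5)(2/4)(1/3) = 1/10; P(data | r = 4) = (1/5)(4/4)(3/3) = 1/5.
The prior-weighted likelihoods are 1/3 · 0 = 0, 1/3 · 1/10 = 1/30, 1/3 · 1/5 = 1/15; summing to 1/10.
By Bayes' rule, P(r = 4 | data) = (1/15) / (1/10) = 2/3.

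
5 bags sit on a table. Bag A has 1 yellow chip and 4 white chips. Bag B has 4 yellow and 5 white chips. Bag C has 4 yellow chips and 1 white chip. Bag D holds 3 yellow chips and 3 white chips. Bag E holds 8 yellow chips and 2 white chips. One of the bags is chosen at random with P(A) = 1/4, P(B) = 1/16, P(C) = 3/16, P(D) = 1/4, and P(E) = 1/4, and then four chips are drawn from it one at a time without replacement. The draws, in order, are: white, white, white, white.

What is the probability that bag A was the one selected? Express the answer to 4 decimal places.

Under each hypothesis, the probability of the observed sequence is: P(data | bag A) = (4/5)(3/4)(2/3)(1/2) = 0.2; P(data | bag B) = (5/9)(4/8)(3/7)(2/6) = 0.039683; P(data | bag C) = (1/5)(0/4) = 0; P(data | bag D) = (3/6)(2/5)(1/4)(0/3) = 0; P(data | bag E) = (2/10)(1/9)(0/8) = 0.
Multiplying each by its prior: 1/4 · 0.2 = 0.05, 1/16 · 0.039683 = 0.0024802, 3/16 · 0 = 0, 1/4 · 0 = 0, 1/4 · 0 = 0; summing to 0.05248.
By Bayes' rule, P(bag A | data) = (0.05) / (0.05248) = 0.95274.

0.9527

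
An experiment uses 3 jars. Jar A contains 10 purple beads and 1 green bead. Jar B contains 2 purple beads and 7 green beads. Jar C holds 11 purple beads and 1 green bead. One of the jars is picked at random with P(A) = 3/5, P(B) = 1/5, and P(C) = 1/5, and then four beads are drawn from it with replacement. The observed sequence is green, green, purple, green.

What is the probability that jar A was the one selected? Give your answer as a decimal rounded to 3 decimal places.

For each hypothesis, P(data | H) works out to: P(data | jar A) = (1/11)(1/11)(10/11)(1/11) = 0.00068301; P(data | jar B) = (7/9)(7/9)(2/9)(7/9) = 0.10456; P(data | jar C) = (1/12)(1/12)(11/12)(1/12) = 0.00053048.
The prior-weighted likelihoods are 3/5 · 0.00068301 = 0.00040981, 1/5 · 0.10456 = 0.020911, 1/5 · 0.00053048 = 0.0001061; with total 0.021427.
Hence P(jar A | data) = (0.00040981) / (0.021427) = 0.019125.

0.019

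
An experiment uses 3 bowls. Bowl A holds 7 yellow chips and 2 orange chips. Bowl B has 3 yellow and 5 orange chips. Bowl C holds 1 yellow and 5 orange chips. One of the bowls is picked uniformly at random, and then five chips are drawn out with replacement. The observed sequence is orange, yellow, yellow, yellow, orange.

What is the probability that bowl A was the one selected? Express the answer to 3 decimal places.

0.494

Compute the likelihood of the observed sequence for each case: P(data | bowl A) = (2/9)(7/9)(7/9)(7/9)(2/9) = 0.023235; P(data | bowl B) = (5/8)(3/8)(3/8)(3/8)(5/8) = 0.020599; P(data | bowl C) = (5/6)(1/6)(1/6)(1/6)(5/6) = 0.003215.
The prior-weighted likelihoods are 1/3 · 0.023235 = 0.007745, 1/3 · 0.020599 = 0.0068665, 1/3 · 0.003215 = 0.0010717; summing to 0.015683.
By Bayes' rule, P(bowl A | data) = (0.007745) / (0.015683) = 0.49384.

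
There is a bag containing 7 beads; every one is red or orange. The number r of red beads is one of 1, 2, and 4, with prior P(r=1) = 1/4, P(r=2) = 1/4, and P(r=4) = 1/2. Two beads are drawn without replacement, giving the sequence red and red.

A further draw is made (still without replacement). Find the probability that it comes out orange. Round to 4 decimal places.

0.6308

For each hypothesis, P(data | H) works out to: P(data | r = 1) = (1/7)(0/6) = 0; P(data | r = 2) = (2/7)(1/6) = 1/21; P(data | r = 4) = (4/7)(3/6) = 2/7.
The prior-weighted likelihoods are 1/4 · 0 = 0, 1/4 · 1/21 = 1/84, 1/2 · 2/7 = 1/7; these sum to 13/84.
Normalising, the posterior is P(r = 1 | data) = 0, P(r = 2 | data) = 1/13, P(r = 4 | data) = 12/13.
The predictive probability is P(orange next | data) = (1)(1/13) + (3/5)(12/13) = 41/65.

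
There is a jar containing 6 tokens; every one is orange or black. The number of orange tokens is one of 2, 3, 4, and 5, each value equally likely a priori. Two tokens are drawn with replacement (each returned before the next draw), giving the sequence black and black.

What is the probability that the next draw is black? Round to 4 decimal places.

The likelihood of the observed sequence under each hypothesis: P(data | r = 2) = (4/6)(4/6) = 4/9; P(data | r = 3) = (3/6)(3/6) = 1/4; P(data | r = 4) = (2/6)(2/6) = 1/9; P(data | r = 5) = (1/6)(1/6) = 1/36.
Multiplying each by its prior: 1/4 · 4/9 = 1/9, 1/4 · 1/4 = 1/16, 1/4 · 1/9 = 1/36, 1/4 · 1/36 = 1/144; summing to 5/24.
Dividing through by the total gives posterior P(r = 2 | data) = 8/15, P(r = 3 | data) = 3/10, P(r = 4 | data) = 2/15, P(r = 5 | data) = 1/30.
Averaging over the posterior, P(black next | data) = (2/3)(8/15) + (1/2)(3/10) + (1/3)(2/15) + (1/6)(1/30) = 5/9.

0.5556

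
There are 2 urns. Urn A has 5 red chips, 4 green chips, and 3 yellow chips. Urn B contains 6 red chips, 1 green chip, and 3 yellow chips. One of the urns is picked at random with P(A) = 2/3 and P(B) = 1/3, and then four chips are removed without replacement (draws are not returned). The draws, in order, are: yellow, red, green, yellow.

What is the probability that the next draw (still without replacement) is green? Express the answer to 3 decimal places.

The likelihood of the observed sequence under each hypothesis: P(data | urn A) = (3/12)(5/11)(4/10)(2/9) = 0.010101; P(data | urn B) = (3/10)(6/9)(1/8)(2/7) = 0.0071429.
Weighting by the prior gives 2/3 · 0.010101 = 0.006734, 1/3 · 0.0071429 = 0.002381; these sum to 0.009115.
Dividing through by the total gives posterior P(urn A | data) = 0.73879, P(urn B | data) = 0.26121.
Averaging over the posterior, P(green next | data) = (3/8)(0.73879) + (0)(0.26121) = 0.27704.

0.277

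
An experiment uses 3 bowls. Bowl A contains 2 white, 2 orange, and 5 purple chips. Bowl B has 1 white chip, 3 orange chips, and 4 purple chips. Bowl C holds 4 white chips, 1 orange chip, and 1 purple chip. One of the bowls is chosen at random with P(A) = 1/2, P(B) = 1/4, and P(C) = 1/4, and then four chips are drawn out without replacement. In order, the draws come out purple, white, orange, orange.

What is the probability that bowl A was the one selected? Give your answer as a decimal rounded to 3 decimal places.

Under each hypothesis, the probability of the observed sequence is: P(data | bowl A) = (5/9)(2/8)(2/7)(1/6) = 0.0066138; P(data | bowl B) = (4/8)(1/7)(3/6)(2/5) = 0.014286; P(data | bowl C) = (1/6)(4/5)(1/4)(0/3) = 0.
Multiplying each by its prior: 1/2 · 0.0066138 = 0.0033069, 1/4 · 0.014286 = 0.0035714, 1/4 · 0 = 0; summing to 0.0068783.
Hence P(bowl A | data) = (0.0033069) / (0.0068783) = 0.48077.

0.481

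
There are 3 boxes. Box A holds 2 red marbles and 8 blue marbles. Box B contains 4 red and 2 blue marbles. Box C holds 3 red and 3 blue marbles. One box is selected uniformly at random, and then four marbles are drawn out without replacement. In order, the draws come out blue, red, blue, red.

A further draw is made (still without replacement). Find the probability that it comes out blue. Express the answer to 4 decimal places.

Compute the likelihood of the observed sequence for each case: P(data | box A) = (8/10)(2/9)(7/8)(1/7) = 1/45; P(data | box B) = (2/6)(4/5)(1/4)(3/3) = 1/15; P(data | box C) = (3/6)(3/5)(2/4)(2/3) = 1/10.
The prior-weighted likelihoods are 1/3 · 1/45 = 1/135, 1/3 · 1/15 = 1/45, 1/3 · 1/10 = 1/30; with total 17/270.
The posterior is then P(box A | data) = 2/17, P(box B | data) = 6/17, P(box C | data) = 9/17.
So P(blue next | data) = Σ P(blue next | H) P(H | data) = (1)(2/17) + (0)(6/17) + (1/2)(9/17) = 13/34.

0.3824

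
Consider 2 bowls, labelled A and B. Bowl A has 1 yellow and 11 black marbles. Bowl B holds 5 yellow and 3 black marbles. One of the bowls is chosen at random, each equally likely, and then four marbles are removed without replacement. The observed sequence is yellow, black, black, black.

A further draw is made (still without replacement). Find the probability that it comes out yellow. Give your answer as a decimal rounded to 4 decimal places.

0.1765

Compute the likelihood of the observed sequence for each case: P(data | bowl A) = (1/12)(11/11)(10/10)(9/9) = 1/12; P(data | bowl B) = (5/8)(3/7)(2/6)(1/5) = 1/56.
Multiplying each by its prior: 1/2 · 1/12 = 1/24, 1/2 · 1/56 = 1/112; summing to 17/336.
Dividing through by the total gives posterior P(bowl A | data) = 14/17, P(bowl B | data) = 3/17.
Averaging over the posterior, P(yellow next | data) = (0)(14/17) + (1)(3/17) = 3/17.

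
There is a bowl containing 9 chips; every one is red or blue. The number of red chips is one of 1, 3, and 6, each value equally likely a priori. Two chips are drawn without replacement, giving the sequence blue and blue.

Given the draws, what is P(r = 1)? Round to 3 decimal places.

Under each hypothesis, the probability of the observed sequence is: P(data | r = 1) = (8/9)(7/8) = 7/9; P(data | r = 3) = (6/9)(5/8) = 5/12; P(data | r = 6) = (3/9)(2/8) = 1/12.
Multiplying each by its prior: 1/3 · 7/9 = 7/27, 1/3 · 5/12 = 5/36, 1/3 · 1/12 = 1/36; these sum to 23/54.
So P(r = 1 | data) = (7/27) / (23/54) = 14/23.

0.609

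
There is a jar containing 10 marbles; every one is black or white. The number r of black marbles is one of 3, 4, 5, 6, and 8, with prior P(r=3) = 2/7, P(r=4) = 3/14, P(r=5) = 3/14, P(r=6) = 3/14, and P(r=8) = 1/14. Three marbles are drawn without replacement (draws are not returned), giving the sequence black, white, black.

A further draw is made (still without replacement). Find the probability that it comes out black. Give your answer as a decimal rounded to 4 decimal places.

For each hypothesis, P(data | H) works out to: P(data | r = 3) = (3/10)(7/9)(2/8) = 0.058333; P(data | r = 4) = (4/10)(6/9)(3/8) = 0.1; P(data | r = 5) = (5/10)(5/9)(4/8) = 0.13889; P(data | r = 6) = (6/10)(4/9)(5/8) = 0.16667; P(data | r = 8) = (8/10)(2/9)(7/8) = 0.15556.
Weighting by the prior gives 2/7 · 0.058333 = 0.016667, 3/14 · 0.1 = 0.021429, 3/14 · 0.13889 = 0.029762, 3/14 · 0.16667 = 0.035714, 1/14 · 0.15556 = 0.011111; summing to 0.11468.
Dividing through by the total gives posterior P(r = 3 | data) = 0.14533, P(r = 4 | data) = 0.18685, P(r = 5 | data) = 0.25952, P(r = 6 | data) = 0.31142, P(r = 8 | data) = 0.096886.
So P(black next | data) = Σ P(black next | H) P(H | data) = (1/7)(0.14533) + (2/7)(0.18685) + (3/7)(0.25952) + (4/7)(0.31142) + (6/7)(0.096886) = 0.44637.

0.4464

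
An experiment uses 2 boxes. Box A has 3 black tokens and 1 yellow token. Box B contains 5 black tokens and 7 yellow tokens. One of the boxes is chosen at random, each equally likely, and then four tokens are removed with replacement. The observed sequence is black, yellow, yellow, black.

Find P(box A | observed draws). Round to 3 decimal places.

0.373

Under each hypothesis, the probability of the observed sequence is: P(data | box A) = (3/4)(1/4)(1/4)(3/4) = 0.035156; P(data | box B) = (5/12)(7/12)(7/12)(5/12) = 0.059076.
The prior-weighted likelihoods are 1/2 · 0.035156 = 0.017578, 1/2 · 0.059076 = 0.029538; summing to 0.047116.
Hence P(box A | data) = (0.017578) / (0.047116) = 0.37308.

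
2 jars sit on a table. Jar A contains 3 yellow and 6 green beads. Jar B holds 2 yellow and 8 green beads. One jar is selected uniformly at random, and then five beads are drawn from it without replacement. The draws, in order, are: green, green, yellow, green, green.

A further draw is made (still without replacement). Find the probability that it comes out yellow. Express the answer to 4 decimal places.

0.3174

For each hypothesis, P(data | H) works out to: P(data | jar A) = (6/9)(5/8)(3/7)(4/6)(3/5) = 1/14; P(data | jar B) = (8/10)(7/9)(2/8)(6/7)(5/6) = 1/9.
The prior-weighted likelihoods are 1/2 · 1/14 = 1/28, 1/2 · 1/9 = 1/18; these sum to 23/252.
The posterior is then P(jar A | data) = 9/23, P(jar B | data) = 14/23.
The predictive probability is P(yellow next | data) = (1/2)(9/23) + (1/5)(14/23) = 73/230.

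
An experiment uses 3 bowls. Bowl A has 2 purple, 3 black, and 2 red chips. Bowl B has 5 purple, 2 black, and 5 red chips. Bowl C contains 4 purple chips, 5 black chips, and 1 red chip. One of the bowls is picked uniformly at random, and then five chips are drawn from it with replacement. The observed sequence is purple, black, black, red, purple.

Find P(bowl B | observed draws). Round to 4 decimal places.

0.1952

Compute the likelihood of the observed sequence for each case: P(data | bowl A) = (2/7)(3/7)(3/7)(2/7)(2/7) = 0.0042839; P(data | bowl B) = (5/12)(2/12)(2/12)(5/12)(5/12) = 0.0020094; P(data | bowl C) = (4/10)(5/10)(5/10)(1/10)(4/10) = 0.004.
Multiplying each by its prior: 1/3 · 0.0042839 = 0.001428, 1/3 · 0.0020094 = 0.0006698, 1/3 · 0.004 = 0.0013333; summing to 0.0034311.
Therefore the posterior P(bowl B | data) = (0.0006698) / (0.0034311) = 0.19521.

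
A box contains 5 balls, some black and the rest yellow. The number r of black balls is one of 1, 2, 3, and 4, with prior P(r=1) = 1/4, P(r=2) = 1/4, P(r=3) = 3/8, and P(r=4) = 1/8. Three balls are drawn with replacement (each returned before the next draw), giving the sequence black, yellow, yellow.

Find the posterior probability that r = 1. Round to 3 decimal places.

0.296

For each hypothesis, P(data | H) works out to: P(data | r = 1) = (1/5)(4/5)(4/5) = 16/125; P(data | r = 2) = (2/5)(3/5)(3/5) = 18/125; P(data | r = 3) = (3/5)(2/5)(2/5) = 12/125; P(data | r = 4) = (4/5)(1/5)(1/5) = 4/125.
Weighting by the prior gives 1/4 · 16/125 = 4/125, 1/4 · 18/125 = 9/250, 3/8 · 12/125 = 9/250, 1/8 · 4/125 = 1/250; these sum to 27/250.
Therefore the posterior P(r = 1 | data) = (4/125) / (27/250) = 8/27.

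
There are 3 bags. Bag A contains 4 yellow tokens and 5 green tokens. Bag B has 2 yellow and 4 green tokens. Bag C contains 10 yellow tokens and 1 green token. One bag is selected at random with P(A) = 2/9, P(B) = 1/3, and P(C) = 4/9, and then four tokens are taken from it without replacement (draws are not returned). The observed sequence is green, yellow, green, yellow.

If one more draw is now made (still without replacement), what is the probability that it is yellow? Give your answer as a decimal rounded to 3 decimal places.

0.177

For each hypothesis, P(data | H) works out to: P(data | bag A) = (5/9)(4/8)(4/7)(3/6) = 0.079365; P(data | bag B) = (4/6)(2/5)(3/4)(1/3) = 0.066667; P(data | bag C) = (1/11)(10/10)(0/9) = 0.
Weighting by the prior gives 2/9 · 0.079365 = 0.017637, 1/3 · 0.066667 = 0.022222, 4/9 · 0 = 0; with total 0.039859.
The posterior is then P(bag A | data) = 0.44248, P(bag B | data) = 0.55752, P(bag C | data) = 0.
The predictive probability is P(yellow next | data) = (2/5)(0.44248) + (0)(0.55752) = 0.17699.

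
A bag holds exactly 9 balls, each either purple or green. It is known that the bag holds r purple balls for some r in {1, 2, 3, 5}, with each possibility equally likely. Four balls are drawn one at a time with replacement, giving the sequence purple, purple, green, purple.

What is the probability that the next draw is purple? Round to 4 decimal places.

The likelihood of the observed sequence under each hypothesis: P(data | r = 1) = (1/9)(1/9)(8/9)(1/9) = 0.0012193; P(data | r = 2) = (2/9)(2/9)(7/9)(2/9) = 0.0085353; P(data | r = 3) = (3/9)(3/9)(6/9)(3/9) = 0.024691; P(data | r = 5) = (5/9)(5/9)(4/9)(5/9) = 0.076208.
Multiplying each by its prior: 1/4 · 0.0012193 = 0.00030483, 1/4 · 0.0085353 = 0.0021338, 1/4 · 0.024691 = 0.0061728, 1/4 · 0.076208 = 0.019052; these sum to 0.027663.
Dividing through by the total gives posterior P(r = 1 | data) = 0.011019, P(r = 2 | data) = 0.077135, P(r = 3 | data) = 0.22314, P(r = 5 | data) = 0.68871.
So P(purple next | data) = Σ P(purple next | H) P(H | data) = (1/9)(0.011019) + (2/9)(0.077135) + (1/3)(0.22314) + (5/9)(0.68871) = 0.47536.

0.4754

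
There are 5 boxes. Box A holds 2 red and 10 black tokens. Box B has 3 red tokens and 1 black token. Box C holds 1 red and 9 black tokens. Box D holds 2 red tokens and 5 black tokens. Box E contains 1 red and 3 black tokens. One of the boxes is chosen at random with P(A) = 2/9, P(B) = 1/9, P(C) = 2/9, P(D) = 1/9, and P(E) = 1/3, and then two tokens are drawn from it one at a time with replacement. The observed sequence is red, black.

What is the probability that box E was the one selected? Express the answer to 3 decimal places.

Compute the likelihood of the observed sequence for each case: P(data | box A) = (2/12)(10/12) = 0.13889; P(data | box B) = (3/4)(1/4) = 0.1875; P(data | box C) = (1/10)(9/10) = 0.09; P(data | box D) = (2/7)(5/7) = 0.20408; P(data | box E) = (1/4)(3/4) = 0.1875.
The prior-weighted likelihoods are 2/9 · 0.13889 = 0.030864, 1/9 · 0.1875 = 0.020833, 2/9 · 0.09 = 0.02, 1/9 · 0.20408 = 0.022676, 1/3 · 0.1875 = 0.0625; these sum to 0.15687.
By Bayes' rule, P(box E | data) = (0.0625) / (0.15687) = 0.39841.

0.398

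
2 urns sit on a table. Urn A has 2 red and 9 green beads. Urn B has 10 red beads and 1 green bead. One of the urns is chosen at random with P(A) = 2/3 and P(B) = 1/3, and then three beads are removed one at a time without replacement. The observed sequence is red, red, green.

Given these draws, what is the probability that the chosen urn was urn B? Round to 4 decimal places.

The likelihood of the observed sequence under each hypothesis: P(data | urn A) = (2/11)(1/10)(9/9) = 1/55; P(data | urn B) = (10/11)(9/10)(1/9) = 1/11.
Multiplying each by its prior: 2/3 · 1/55 = 2/165, 1/3 · 1/11 = 1/33; summing to 7/165.
So P(urn B | data) = (1/33) / (7/165) = 5/7.

0.7143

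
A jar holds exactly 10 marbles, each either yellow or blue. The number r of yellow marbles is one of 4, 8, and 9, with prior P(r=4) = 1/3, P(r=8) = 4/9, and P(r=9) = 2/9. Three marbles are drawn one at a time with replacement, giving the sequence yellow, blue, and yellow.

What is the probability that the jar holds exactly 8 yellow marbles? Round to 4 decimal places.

The likelihood of the observed sequence under each hypothesis: P(data | r = 4) = (4/10)(6/10)(4/10) = 0.096; P(data | r = 8) = (8/10)(2/10)(8/10) = 0.128; P(data | r = 9) = (9/10)(1/10)(9/10) = 0.081.
The prior-weighted likelihoods are 1/3 · 0.096 = 0.032, 4/9 · 0.128 = 0.056889, 2/9 · 0.081 = 0.018; with total 0.10689.
Hence P(r = 8 | data) = (0.056889) / (0.10689) = 0.53222.

0.5322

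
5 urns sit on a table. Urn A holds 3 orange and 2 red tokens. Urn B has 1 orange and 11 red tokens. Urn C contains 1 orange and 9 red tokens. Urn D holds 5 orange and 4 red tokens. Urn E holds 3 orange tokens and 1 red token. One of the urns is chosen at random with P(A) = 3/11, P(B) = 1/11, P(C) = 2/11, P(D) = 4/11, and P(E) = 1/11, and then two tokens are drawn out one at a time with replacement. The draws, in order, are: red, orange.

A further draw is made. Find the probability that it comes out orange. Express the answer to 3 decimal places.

Compute the likelihood of the observed sequence for each case: P(data | urn A) = (2/5)(3/5) = 0.24; P(data | urn B) = (11/12)(1/12) = 0.076389; P(data | urn C) = (9/10)(1/10) = 0.09; P(data | urn D) = (4/9)(5/9) = 0.24691; P(data | urn E) = (1/4)(3/4) = 0.1875.
Multiplying each by its prior: 3/11 · 0.24 = 0.065455, 1/11 · 0.076389 = 0.0069444, 2/11 · 0.09 = 0.016364, 4/11 · 0.24691 = 0.089787, 1/11 · 0.1875 = 0.017045; these sum to 0.19559.
The posterior is then P(urn A | data) = 0.33464, P(urn B | data) = 0.035504, P(urn C | data) = 0.083661, P(urn D | data) = 0.45904, P(urn E | data) = 0.087147.
So P(orange next | data) = Σ P(orange next | H) P(H | data) = (3/5)(0.33464) + (1/12)(0.035504) + (1/10)(0.083661) + (5/9)(0.45904) + (3/4)(0.087147) = 0.5325.

0.532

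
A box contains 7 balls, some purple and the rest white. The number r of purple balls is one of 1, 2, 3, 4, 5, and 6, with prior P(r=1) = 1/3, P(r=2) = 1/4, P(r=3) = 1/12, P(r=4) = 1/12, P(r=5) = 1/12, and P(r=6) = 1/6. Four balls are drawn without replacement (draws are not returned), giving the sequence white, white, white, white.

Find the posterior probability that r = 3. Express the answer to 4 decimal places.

The likelihood of the observed sequence under each hypothesis: P(data | r = 1) = (6/7)(5/6)(4/5)(3/4) = 3/7; P(data | r = 2) = (5/7)(4/6)(3/5)(2/4) = 1/7; P(data | r = 3) = (4/7)(3/6)(2/5)(1/4) = 1/35; P(data | r = 4) = (3/7)(2/6)(1/5)(0/4) = 0; P(data | r = 5) = (2/7)(1/6)(0/5) = 0; P(data | r = 6) = (1/7)(0/6) = 0.
Multiplying each by its prior: 1/3 · 3/7 = 1/7, 1/4 · 1/7 = 1/28, 1/12 · 1/35 = 1/420, 1/12 · 0 = 0, 1/12 · 0 = 0, 1/6 · 0 = 0; with total 19/105.
By Bayes' rule, P(r = 3 | data) = (1/420) / (19/105) = 1/76.

0.0132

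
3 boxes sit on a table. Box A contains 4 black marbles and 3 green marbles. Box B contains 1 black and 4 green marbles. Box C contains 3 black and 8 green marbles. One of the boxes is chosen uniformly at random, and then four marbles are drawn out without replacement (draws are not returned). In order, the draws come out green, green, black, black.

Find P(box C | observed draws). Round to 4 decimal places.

The likelihood of the observed sequence under each hypothesis: P(data | box A) = (3/7)(2/6)(4/5)(3/4) = 0.085714; P(data | box B) = (4/5)(3/4)(1/3)(0/2) = 0; P(data | box C) = (8/11)(7/10)(3/9)(2/8) = 0.042424.
The prior-weighted likelihoods are 1/3 · 0.085714 = 0.028571, 1/3 · 0 = 0, 1/3 · 0.042424 = 0.014141; with total 0.042713.
Therefore the posterior P(box C | data) = (0.014141) / (0.042713) = 0.33108.

0.3311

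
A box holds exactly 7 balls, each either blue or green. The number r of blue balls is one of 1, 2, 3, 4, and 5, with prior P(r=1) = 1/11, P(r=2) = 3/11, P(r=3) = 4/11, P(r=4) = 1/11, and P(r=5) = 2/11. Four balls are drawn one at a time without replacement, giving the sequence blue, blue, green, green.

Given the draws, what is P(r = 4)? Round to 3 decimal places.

For each hypothesis, P(data | H) works out to: P(data | r = 1) = (1/7)(0/6) = 0; P(data | r = 2) = (2/7)(1/6)(5/5)(4/4) = 1/21; P(data | r = 3) = (3/7)(2/6)(4/5)(3/4) = 3/35; P(data | r = 4) = (4/7)(3/6)(3/5)(2/4) = 3/35; P(data | r = 5) = (5/7)(4/6)(2/5)(1/4) = 1/21.
The prior-weighted likelihoods are 1/11 · 0 = 0, 3/11 · 1/21 = 1/77, 4/11 · 3/35 = 12/385, 1/11 · 3/35 = 3/385, 2/11 · 1/21 = 2/231; these sum to 2/33.
By Bayes' rule, P(r = 4 | data) = (3/385) / (2/33) = 9/70.

0.129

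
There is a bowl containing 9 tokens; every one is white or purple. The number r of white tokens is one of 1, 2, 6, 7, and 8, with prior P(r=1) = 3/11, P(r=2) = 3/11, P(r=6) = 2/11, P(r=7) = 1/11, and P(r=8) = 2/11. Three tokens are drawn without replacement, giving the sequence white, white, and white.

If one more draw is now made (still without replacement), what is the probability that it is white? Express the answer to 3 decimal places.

0.731

The likelihood of the observed sequence under each hypothesis: P(data | r = 1) = (1/9)(0/8) = 0; P(data | r = 2) = (2/9)(1/8)(0/7) = 0; P(data | r = 6) = (6/9)(5/8)(4/7) = 5/21; P(data | r = 7) = (7/9)(6/8)(5/7) = 5/12; P(data | r = 8) = (8/9)(7/8)(6/7) = 2/3.
The prior-weighted likelihoods are 3/11 · 0 = 0, 3/11 · 0 = 0, 2/11 · 5/21 = 10/231, 1/11 · 5/12 = 5/132, 2/11 · 2/3 = 4/33; summing to 17/84.
Dividing through by the total gives posterior P(r = 1 | data) = 0, P(r = 2 | data) = 0, P(r = 6 | data) = 40/187, P(r = 7 | data) = 35/187, P(r = 8 | data) = 112/187.
So P(white next | data) = Σ P(white next | H) P(H | data) = (1/2)(40/187) + (2/3)(35/187) + (5/6)(112/187) = 410/561.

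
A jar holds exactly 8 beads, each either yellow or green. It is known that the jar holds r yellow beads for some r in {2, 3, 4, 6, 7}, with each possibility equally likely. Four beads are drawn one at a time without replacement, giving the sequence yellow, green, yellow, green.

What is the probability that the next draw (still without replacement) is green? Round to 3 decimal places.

Compute the likelihood of the observed sequence for each case: P(data | r = 2) = (2/8)(6/7)(1/6)(5/5) = 1/28; P(data | r = 3) = (3/8)(5/7)(2/6)(4/5) = 1/14; P(data | r = 4) = (4/8)(4/7)(3/6)(3/5) = 3/35; P(data | r = 6) = (6/8)(2/7)(5/6)(1/5) = 1/28; P(data | r = 7) = (7/8)(1/7)(6/6)(0/5) = 0.
The prior-weighted likelihoods are 1/5 · 1/28 = 1/140, 1/5 · 1/14 = 1/70, 1/5 · 3/35 = 3/175, 1/5 · 1/28 = 1/140, 1/5 · 0 = 0; these sum to 8/175.
The posterior is then P(r = 2 | data) = 5/32, P(r = 3 | data) = 5/16, P(r = 4 | data) = 3/8, P(r = 6 | data) = 5/32, P(r = 7 | data) = 0.
Averaging over the posterior, P(green next | data) = (1)(5/32) + (3/4)(5/16) + (1/2)(3/8) + (0)(5/32) = 37/64.

0.578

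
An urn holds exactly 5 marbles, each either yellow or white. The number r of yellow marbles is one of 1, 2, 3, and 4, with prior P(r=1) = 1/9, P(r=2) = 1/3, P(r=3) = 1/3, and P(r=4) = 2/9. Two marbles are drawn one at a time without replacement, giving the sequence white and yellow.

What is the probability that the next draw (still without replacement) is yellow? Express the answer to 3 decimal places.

0.542

The likelihood of the observed sequence under each hypothesis: P(data | r = 1) = (4/5)(1/4) = 1/5; P(data | r = 2) = (3/5)(2/4) = 3/10; P(data | r = 3) = (2/5)(3/4) = 3/10; P(data | r = 4) = (1/5)(4/4) = 1/5.
Multiplying each by its prior: 1/9 · 1/5 = 1/45, 1/3 · 3/10 = 1/10, 1/3 · 3/10 = 1/10, 2/9 · 1/5 = 2/45; summing to 4/15.
The posterior is then P(r = 1 | data) = 1/12, P(r = 2 | data) = 3/8, P(r = 3 | data) = 3/8, P(r = 4 | data) = 1/6.
So P(yellow next | data) = Σ P(yellow next | H) P(H | data) = (0)(1/12) + (1/3)(3/8) + (2/3)(3/8) + (1)(1/6) = 13/24.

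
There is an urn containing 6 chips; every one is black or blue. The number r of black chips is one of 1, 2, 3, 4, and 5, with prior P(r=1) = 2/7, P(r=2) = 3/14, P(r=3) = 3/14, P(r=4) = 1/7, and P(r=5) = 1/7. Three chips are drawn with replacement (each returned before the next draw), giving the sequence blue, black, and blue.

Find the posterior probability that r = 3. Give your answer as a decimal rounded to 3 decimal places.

0.254

The likelihood of the observed sequence under each hypothesis: P(data | r = 1) = (5/6)(1/6)(5/6) = 0.11574; P(data | r = 2) = (4/6)(2/6)(4/6) = 0.14815; P(data | r = 3) = (3/6)(3/6)(3/6) = 0.125; P(data | r = 4) = (2/6)(4/6)(2/6) = 0.074074; P(data | r = 5) = (1/6)(5/6)(1/6) = 0.023148.
Weighting by the prior gives 2/7 · 0.11574 = 0.033069, 3/14 · 0.14815 = 0.031746, 3/14 · 0.125 = 0.026786, 1/7 · 0.074074 = 0.010582, 1/7 · 0.023148 = 0.0033069; with total 0.10549.
So P(r = 3 | data) = (0.026786) / (0.10549) = 0.25392.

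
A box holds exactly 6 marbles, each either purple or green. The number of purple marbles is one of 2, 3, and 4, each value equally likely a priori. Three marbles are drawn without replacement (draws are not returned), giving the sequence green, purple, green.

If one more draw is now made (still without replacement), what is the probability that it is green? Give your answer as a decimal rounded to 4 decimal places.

The likelihood of the observed sequence under each hypothesis: P(data | r = 2) = (4/6)(2/5)(3/4) = 1/5; P(data | r = 3) = (3/6)(3/5)(2/4) = 3/20; P(data | r = 4) = (2/6)(4/5)(1/4) = 1/15.
The prior-weighted likelihoods are 1/3 · 1/5 = 1/15, 1/3 · 3/20 = 1/20, 1/3 · 1/15 = 1/45; with total 5/36.
The posterior is then P(r = 2 | data) = 12/25, P(r = 3 | data) = 9/25, P(r = 4 | data) = 4/25.
So P(green next | data) = Σ P(green next | H) P(H | data) = (2/3)(12/25) + (1/3)(9/25) + (0)(4/25) = 11/25.

0.4400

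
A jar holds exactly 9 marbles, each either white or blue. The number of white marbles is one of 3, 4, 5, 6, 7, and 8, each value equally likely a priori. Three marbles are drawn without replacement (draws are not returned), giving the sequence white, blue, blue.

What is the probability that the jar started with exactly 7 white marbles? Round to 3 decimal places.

The likelihood of the observed sequence under each hypothesis: P(data | r = 3) = (3/9)(6/8)(5/7) = 5/28; P(data | r = 4) = (4/9)(5/8)(4/7) = 10/63; P(data | r = 5) = (5/9)(4/8)(3/7) = 5/42; P(data | r = 6) = (6/9)(3/8)(2/7) = 1/14; P(data | r = 7) = (7/9)(2/8)(1/7) = 1/36; P(data | r = 8) = (8/9)(1/8)(0/7) = 0.
Weighting by the prior gives 1/6 · 5/28 = 5/168, 1/6 · 10/63 = 5/189, 1/6 · 5/42 = 5/252, 1/6 · 1/14 = 1/84, 1/6 · 1/36 = 1/216, 1/6 · 0 = 0; summing to 5/54.
By Bayes' rule, P(r = 7 | data) = (1/216) / (5/54) = 1/20.

0.050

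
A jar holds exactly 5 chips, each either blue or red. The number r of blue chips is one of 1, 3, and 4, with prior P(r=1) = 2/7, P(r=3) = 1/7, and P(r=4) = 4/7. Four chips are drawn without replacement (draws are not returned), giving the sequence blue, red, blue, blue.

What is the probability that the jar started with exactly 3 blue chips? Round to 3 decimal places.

The likelihood of the observed sequence under each hypothesis: P(data | r = 1) = (1/5)(4/4)(0/3) = 0; P(data | r = 3) = (3/5)(2/4)(2/3)(1/2) = 1/10; P(data | r = 4) = (4/5)(1/4)(3/3)(2/2) = 1/5.
The prior-weighted likelihoods are 2/7 · 0 = 0, 1/7 · 1/10 = 1/70, 4/7 · 1/5 = 4/35; with total 9/70.
Hence P(r = 3 | data) = (1/70) / (9/70) = 1/9.

0.111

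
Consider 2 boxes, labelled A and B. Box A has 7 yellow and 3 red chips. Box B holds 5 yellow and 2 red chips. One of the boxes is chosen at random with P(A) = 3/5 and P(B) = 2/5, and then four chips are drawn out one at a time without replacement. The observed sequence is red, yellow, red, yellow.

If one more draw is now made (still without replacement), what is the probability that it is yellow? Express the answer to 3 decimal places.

Compute the likelihood of the observed sequence for each case: P(data | box A) = (3/10)(7/9)(2/8)(6/7) = 0.05; P(data | box B) = (2/7)(5/6)(1/5)(4/4) = 0.047619.
The prior-weighted likelihoods are 3/5 · 0.05 = 0.03, 2/5 · 0.047619 = 0.019048; with total 0.049048.
Dividing through by the total gives posterior P(box A | data) = 0.61165, P(box B | data) = 0.38835.
The predictive probability is P(yellow next | data) = (5/6)(0.61165) + (1)(0.38835) = 0.89806.

0.898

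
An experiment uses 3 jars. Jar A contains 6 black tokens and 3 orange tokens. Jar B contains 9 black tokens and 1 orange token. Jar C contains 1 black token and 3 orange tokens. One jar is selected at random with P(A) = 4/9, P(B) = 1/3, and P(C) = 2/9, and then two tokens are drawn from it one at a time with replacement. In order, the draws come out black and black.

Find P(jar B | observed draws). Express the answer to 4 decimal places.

The likelihood of the observed sequence under each hypothesis: P(data | jar A) = (6/9)(6/9) = 0.44444; P(data | jar B) = (9/10)(9/10) = 0.81; P(data | jar C) = (1/4)(1/4) = 0.0625.
Weighting by the prior gives 4/9 · 0.44444 = 0.19753, 1/3 · 0.81 = 0.27, 2/9 · 0.0625 = 0.013889; with total 0.48142.
Therefore the posterior P(jar B | data) = (0.27) / (0.48142) = 0.56084.

0.5608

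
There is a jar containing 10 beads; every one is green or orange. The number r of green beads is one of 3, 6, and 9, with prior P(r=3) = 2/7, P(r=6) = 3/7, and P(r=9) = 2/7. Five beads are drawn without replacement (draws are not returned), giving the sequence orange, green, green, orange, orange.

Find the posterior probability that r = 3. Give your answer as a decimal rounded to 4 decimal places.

0.5385

For each hypothesis, P(data | H) works out to: P(data | r = 3) = (7/10)(3/9)(2/8)(6/7)(5/6) = 1/24; P(data | r = 6) = (4/10)(6/9)(5/8)(3/7)(2/6) = 1/42; P(data | r = 9) = (1/10)(9/9)(8/8)(0/7) = 0.
Multiplying each by its prior: 2/7 · 1/24 = 1/84, 3/7 · 1/42 = 1/98, 2/7 · 0 = 0; these sum to 13/588.
Therefore the posterior P(r = 3 | data) = (1/84) / (13/588) = 7/13.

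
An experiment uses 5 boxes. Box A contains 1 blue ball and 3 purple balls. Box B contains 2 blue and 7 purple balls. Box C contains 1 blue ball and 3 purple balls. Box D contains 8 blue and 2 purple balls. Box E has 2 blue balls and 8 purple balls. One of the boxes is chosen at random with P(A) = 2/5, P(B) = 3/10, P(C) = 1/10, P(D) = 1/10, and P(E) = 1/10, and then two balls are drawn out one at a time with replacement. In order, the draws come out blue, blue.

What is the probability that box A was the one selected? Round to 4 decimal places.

The likelihood of the observed sequence under each hypothesis: P(data | box A) = (1/4)(1/4) = 0.0625; P(data | box B) = (2/9)(2/9) = 0.049383; P(data | box C) = (1/4)(1/4) = 0.0625; P(data | box D) = (8/10)(8/10) = 0.64; P(data | box E) = (2/10)(2/10) = 0.04.
The prior-weighted likelihoods are 2/5 · 0.0625 = 0.025, 3/10 · 0.049383 = 0.014815, 1/10 · 0.0625 = 0.00625, 1/10 · 0.64 = 0.064, 1/10 · 0.04 = 0.004; with total 0.11406.
Therefore the posterior P(box A | data) = (0.025) / (0.11406) = 0.21917.

0.2192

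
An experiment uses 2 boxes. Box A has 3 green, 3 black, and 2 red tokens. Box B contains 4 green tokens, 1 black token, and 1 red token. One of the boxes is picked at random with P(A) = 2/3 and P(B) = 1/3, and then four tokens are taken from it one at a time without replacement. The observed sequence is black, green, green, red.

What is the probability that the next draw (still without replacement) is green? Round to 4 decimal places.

Compute the likelihood of the observed sequence for each case: P(data | box A) = (3/8)(3/7)(2/6)(2/5) = 3/140; P(data | box B) = (1/6)(4/5)(3/4)(1/3) = 1/30.
The prior-weighted likelihoods are 2/3 · 3/140 = 1/70, 1/3 · 1/30 = 1/90; summing to 8/315.
Normalising, the posterior is P(box A | data) = 9/16, P(box B | data) = 7/16.
The predictive probability is P(green next | data) = (1/4)(9/16) + (1)(7/16) = 37/64.

0.5781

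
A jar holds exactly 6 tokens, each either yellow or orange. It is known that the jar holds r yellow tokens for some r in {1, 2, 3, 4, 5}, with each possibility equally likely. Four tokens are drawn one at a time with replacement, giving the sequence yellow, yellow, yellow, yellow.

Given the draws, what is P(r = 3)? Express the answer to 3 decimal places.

Under each hypothesis, the probability of the observed sequence is: P(data | r = 1) = (1/6)(1/6)(1/6)(1/6) = 0.0007716; P(data | r = 2) = (2/6)(2/6)(2/6)(2/6) = 0.012346; P(data | r = 3) = (3/6)(3/6)(3/6)(3/6) = 0.0625; P(data | r = 4) = (4/6)(4/6)(4/6)(4/6) = 0.19753; P(data | r = 5) = (5/6)(5/6)(5/6)(5/6) = 0.48225.
Multiplying each by its prior: 1/5 · 0.0007716 = 0.00015432, 1/5 · 0.012346 = 0.0024691, 1/5 · 0.0625 = 0.0125, 1/5 · 0.19753 = 0.039506, 1/5 · 0.48225 = 0.096451; with total 0.15108.
So P(r = 3 | data) = (0.0125) / (0.15108) = 0.082737.

0.083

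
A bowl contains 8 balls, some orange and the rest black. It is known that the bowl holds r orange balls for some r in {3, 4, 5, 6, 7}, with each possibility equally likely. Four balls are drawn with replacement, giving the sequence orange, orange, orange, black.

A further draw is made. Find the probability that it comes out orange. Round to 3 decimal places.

Compute the likelihood of the observed sequence for each case: P(data | r = 3) = (3/8)(3/8)(3/8)(5/8) = 0.032959; P(data | r = 4) = (4/8)(4/8)(4/8)(4/8) = 0.0625; P(data | r = 5) = (5/8)(5/8)(5/8)(3/8) = 0.091553; P(data | r = 6) = (6/8)(6/8)(6/8)(2/8) = 0.10547; P(data | r = 7) = (7/8)(7/8)(7/8)(1/8) = 0.08374.
Weighting by the prior gives 1/5 · 0.032959 = 0.0065918, 1/5 · 0.0625 = 0.0125, 1/5 · 0.091553 = 0.018311, 1/5 · 0.10547 = 0.021094, 1/5 · 0.08374 = 0.016748; these sum to 0.075244.
Normalising, the posterior is P(r = 3 | data) = 0.087605, P(r = 4 | data) = 0.16613, P(r = 5 | data) = 0.24335, P(r = 6 | data) = 0.28034, P(r = 7 | data) = 0.22258.
Averaging over the posterior, P(orange next | data) = (3/8)(0.087605) + (1/2)(0.16613) + (5/8)(0.24335) + (3/4)(0.28034) + (7/8)(0.22258) = 0.67302.

0.673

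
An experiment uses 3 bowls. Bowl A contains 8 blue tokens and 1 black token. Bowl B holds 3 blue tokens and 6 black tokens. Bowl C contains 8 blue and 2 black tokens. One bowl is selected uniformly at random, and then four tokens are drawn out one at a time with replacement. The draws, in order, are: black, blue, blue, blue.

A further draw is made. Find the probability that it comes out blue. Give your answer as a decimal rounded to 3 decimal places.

Under each hypothesis, the probability of the observed sequence is: P(data | bowl A) = (1/9)(8/9)(8/9)(8/9) = 0.078037; P(data | bowl B) = (6/9)(3/9)(3/9)(3/9) = 0.024691; P(data | bowl C) = (2/10)(8/10)(8/10)(8/10) = 0.1024.
Weighting by the prior gives 1/3 · 0.078037 = 0.026012, 1/3 · 0.024691 = 0.0082305, 1/3 · 0.1024 = 0.034133; these sum to 0.068376.
The posterior is then P(bowl A | data) = 0.38043, P(bowl B | data) = 0.12037, P(bowl C | data) = 0.4992.
The predictive probability is P(blue next | data) = (8/9)(0.38043) + (1/3)(0.12037) + (4/5)(0.4992) = 0.77764.

0.778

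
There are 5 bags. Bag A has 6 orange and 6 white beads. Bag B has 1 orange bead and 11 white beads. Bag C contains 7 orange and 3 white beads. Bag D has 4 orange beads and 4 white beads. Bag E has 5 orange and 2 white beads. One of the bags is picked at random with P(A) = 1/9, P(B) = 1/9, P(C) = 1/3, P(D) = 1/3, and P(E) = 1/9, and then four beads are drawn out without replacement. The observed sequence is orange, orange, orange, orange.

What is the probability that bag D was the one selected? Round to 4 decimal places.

0.0599

The likelihood of the observed sequence under each hypothesis: P(data | bag A) = (6/12)(5/11)(4/10)(3/9) = 0.030303; P(data | bag B) = (1/12)(0/11) = 0; P(data | bag C) = (7/10)(6/9)(5/8)(4/7) = 0.16667; P(data | bag D) = (4/8)(3/7)(2/6)(1/5) = 0.014286; P(data | bag E) = (5/7)(4/6)(3/5)(2/4) = 0.14286.
Weighting by the prior gives 1/9 · 0.030303 = 0.003367, 1/9 · 0 = 0, 1/3 · 0.16667 = 0.055556, 1/3 · 0.014286 = 0.0047619, 1/9 · 0.14286 = 0.015873; summing to 0.079557.
By Bayes' rule, P(bag D | data) = (0.0047619) / (0.079557) = 0.059855.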